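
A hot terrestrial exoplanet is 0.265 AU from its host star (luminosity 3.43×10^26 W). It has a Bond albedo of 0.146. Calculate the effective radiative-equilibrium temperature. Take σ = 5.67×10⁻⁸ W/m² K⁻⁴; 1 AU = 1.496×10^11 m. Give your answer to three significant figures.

506 K

d = 0.265 × 1.496×10^11 m = 3.964×10^10 m.
Flux at the orbit: S = L/(4πd²) = 3.43×10^26/(4π·(3.96×10^10)²) = 17370 W/m².
The planet absorbs (1−α)S over its disc πR² and re-emits over 4πR², so the mean absorbed flux is (1−0.146)·17370/4 = 3708 W/m².
Set σT⁴ = 3708 → T = (3708/σ)^(1/4) = 505.7 K.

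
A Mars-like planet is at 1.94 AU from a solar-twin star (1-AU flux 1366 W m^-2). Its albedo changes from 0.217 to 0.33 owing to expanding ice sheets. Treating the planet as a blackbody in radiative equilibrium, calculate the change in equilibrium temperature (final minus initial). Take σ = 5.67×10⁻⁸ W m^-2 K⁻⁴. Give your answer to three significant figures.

-7.19 K

By the inverse-square law, S = 1366/1.94² = 363.0 W m^-2.
Before: T₁ = [363.0·0.783/(4σ)]^(1/4) = 188.1 K.
With α = 0.33, T₂ = 181.0 K.
ΔT = T₂ − T₁ = -7.190 K.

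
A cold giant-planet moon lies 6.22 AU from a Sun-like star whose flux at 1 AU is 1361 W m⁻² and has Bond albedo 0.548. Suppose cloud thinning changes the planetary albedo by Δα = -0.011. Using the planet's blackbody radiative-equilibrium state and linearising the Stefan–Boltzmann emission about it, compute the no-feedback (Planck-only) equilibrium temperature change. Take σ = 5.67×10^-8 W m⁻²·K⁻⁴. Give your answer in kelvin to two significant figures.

Irradiance scales as 1/d², so S = 1361 W m⁻² × (1/6.22)² = 35.18 W m⁻².
The baseline emission temperature is T_e = 91.50 K.
TOA radiative forcing: ΔF = −S·Δα/4 = −35.18·(-0.011)/4 = 0.09674 W m⁻².
Planck response: λ_P = 4σT_e³ = 4·5.67×10⁻⁸·(91.50)³ = 0.1738 W m⁻²/K.
ΔT₀ = ΔF/λ_P = 0.09674/0.1738 = 0.557 K.

0.56 kelvin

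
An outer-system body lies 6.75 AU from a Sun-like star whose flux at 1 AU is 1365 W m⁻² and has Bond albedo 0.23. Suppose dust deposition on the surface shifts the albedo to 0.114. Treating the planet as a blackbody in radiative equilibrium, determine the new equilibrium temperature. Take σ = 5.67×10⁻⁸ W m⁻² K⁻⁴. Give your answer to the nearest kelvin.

104 K

By the inverse-square law, S = 1365/6.75² = 29.96 W m⁻².
New equilibrium: T₂ = [(1−0.114)·29.96/(4σ)]^(1/4) = 104.0 K.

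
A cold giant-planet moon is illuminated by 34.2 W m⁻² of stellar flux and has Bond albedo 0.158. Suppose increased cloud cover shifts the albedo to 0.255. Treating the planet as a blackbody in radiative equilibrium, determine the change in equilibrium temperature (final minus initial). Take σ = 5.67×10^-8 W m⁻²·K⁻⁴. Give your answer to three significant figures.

Initial: T₁ = [S(1−0.158)/(4σ)]^(1/4) = 106.2 K.
With α = 0.255, T₂ = 103.0 K.
Change: 103.0 − 106.2 = -3.199 K.

-3.20 K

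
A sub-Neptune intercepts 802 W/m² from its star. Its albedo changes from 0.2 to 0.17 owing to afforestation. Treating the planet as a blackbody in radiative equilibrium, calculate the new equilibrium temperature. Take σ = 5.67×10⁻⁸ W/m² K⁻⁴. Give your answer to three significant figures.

233 K

With the new albedo, S(1−α₂)/4 = 166.4 W/m², so T₂ = 232.8 K.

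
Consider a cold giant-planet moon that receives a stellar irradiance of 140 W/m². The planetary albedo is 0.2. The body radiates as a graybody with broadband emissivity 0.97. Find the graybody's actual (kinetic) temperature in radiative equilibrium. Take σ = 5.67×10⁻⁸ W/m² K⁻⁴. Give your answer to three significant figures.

150 K

The planet absorbs (1−α)S over its disc πR² and re-emits over 4πR², so the mean absorbed flux is (1−0.2)·140.0/4 = 28.00 W/m².
Radiative balance εσT⁴ = 28.00 gives T = [28.00/(0.97·σ)]^(1/4) = 150.2 K.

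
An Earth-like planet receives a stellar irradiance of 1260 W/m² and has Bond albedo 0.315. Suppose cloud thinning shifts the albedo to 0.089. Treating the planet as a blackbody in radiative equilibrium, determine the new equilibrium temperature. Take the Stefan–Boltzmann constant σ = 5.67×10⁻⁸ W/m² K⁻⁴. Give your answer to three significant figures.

With the new albedo, S(1−α₂)/4 = 287.0 W/m², so T₂ = 266.7 K.

267 kelvin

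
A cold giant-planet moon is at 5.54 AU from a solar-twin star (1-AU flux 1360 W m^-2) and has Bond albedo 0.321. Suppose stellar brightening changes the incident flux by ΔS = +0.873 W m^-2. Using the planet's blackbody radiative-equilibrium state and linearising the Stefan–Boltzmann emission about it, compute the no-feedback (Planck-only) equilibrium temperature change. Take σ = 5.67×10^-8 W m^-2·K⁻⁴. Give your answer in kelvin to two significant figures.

By the inverse-square law, S = 1360/5.54² = 44.31 W m^-2.
Unperturbed T_e = [44.31·(1−0.321)/(4σ)]^¼ = 107.3 K.
ΔF = Δ[S(1−α)]/4 = (1−0.321)·+0.873/4 = 0.1482 W m^-2.
Linearising σT⁴ gives d(σT⁴)/dT = 4σT_e³ = 0.2804 W m^-2 per K.
So ΔT₀ = 0.1482/0.2804 = 0.529 K.

0.53 kelvin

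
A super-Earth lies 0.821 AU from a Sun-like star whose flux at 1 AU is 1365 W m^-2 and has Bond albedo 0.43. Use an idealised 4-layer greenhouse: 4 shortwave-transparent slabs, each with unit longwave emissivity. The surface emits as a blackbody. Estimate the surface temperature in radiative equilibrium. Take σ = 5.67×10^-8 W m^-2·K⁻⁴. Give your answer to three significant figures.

399 K

Irradiance scales as 1/d², so S = 1365 W m^-2 × (1/0.821)² = 2025 W m^-2.
Top-of-atmosphere balance: σT_e⁴ = S(1−α)/4 = 288.6 W m^-2 → T_e = 267.1 K.
Layer-by-layer balance gives σT_s⁴ = (N+1)σT_e⁴, so T_s = 5^¼·267.1 = 399.4 K.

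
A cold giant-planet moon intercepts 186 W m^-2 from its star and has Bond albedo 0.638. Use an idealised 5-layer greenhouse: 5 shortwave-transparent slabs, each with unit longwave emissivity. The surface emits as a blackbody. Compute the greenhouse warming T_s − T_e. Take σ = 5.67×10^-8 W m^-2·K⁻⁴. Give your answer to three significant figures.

OLR = S(1−α)/4 = 16.83 W m^-2; the top layer radiates at T_e = 131.3 K.
T_s = (N+1)^(1/4)·T_e = 205.4 K.
So the greenhouse effect raises the surface by 205.4 − 131.3 = 74.18 K.

74.2 kelvin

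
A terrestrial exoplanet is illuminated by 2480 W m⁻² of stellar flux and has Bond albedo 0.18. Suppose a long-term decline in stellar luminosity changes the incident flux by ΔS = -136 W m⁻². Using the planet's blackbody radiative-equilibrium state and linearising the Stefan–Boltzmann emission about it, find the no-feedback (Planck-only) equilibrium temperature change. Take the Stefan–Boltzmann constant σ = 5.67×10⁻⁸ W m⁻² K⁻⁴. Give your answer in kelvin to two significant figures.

Unperturbed T_e = [2480·(1−0.18)/(4σ)]^¼ = 307.7 K.
TOA radiative forcing: ΔF = (1−α)ΔS/4 = 0.82·(-136)/4 = -27.88 W m⁻².
Linearising σT⁴ gives d(σT⁴)/dT = 4σT_e³ = 6.609 W m⁻² per K.
So ΔT₀ = -27.88/6.609 = -4.22 K.

-4.2 K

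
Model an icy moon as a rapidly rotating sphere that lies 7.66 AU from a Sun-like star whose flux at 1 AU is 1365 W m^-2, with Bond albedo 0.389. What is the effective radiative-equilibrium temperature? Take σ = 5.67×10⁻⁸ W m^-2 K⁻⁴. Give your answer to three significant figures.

Flux at the orbit: S = 1365/(7.66)² = 23.26 W m^-2.
Absorbed flux (global mean): S(1−α)/4 = 23.26·0.611/4 = 3.554 W m^-2.
In equilibrium σT⁴ equals this, so T = 88.98 K.

89.0 kelvin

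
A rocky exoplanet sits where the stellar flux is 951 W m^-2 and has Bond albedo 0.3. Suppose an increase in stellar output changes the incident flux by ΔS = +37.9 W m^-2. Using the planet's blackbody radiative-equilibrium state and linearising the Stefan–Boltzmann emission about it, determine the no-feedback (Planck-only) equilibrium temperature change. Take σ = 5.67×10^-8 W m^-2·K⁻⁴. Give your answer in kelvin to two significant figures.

Unperturbed T_e = [951.0·(1−0.3)/(4σ)]^¼ = 232.8 K.
TOA radiative forcing: ΔF = (1−α)ΔS/4 = 0.7·(+37.9)/4 = 6.632 W m^-2.
Linearising σT⁴ gives d(σT⁴)/dT = 4σT_e³ = 2.860 W m^-2 per K.
ΔT₀ = ΔF/λ_P = 6.632/2.860 = 2.32 K.

2.3 K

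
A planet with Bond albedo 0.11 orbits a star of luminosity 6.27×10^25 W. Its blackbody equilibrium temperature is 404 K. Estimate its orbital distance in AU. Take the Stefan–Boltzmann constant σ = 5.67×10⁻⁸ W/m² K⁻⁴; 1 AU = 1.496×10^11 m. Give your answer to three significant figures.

Required flux: S = 4σT⁴/(1−α) = 6789 W/m².
Then d = [L/(4πS)]^(1/2) = 2.711×10^10 m, i.e. 0.1812 AU.

0.181 AU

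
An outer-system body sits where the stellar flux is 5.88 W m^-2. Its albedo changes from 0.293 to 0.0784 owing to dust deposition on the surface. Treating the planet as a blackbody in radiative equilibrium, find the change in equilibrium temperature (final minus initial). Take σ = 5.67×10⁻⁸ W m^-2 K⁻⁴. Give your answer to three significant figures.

Before: T₁ = [5.880·0.707/(4σ)]^(1/4) = 65.43 K.
After:  T₂ = [5.880·0.922/(4σ)]^(1/4) = 69.91 K.
Change: 69.91 − 65.43 = 4.483 K.

4.48 K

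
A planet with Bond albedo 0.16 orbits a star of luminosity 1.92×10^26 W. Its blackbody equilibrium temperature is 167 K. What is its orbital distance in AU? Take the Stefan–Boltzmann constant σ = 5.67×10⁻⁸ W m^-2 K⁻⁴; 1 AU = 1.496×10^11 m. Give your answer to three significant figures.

Energy balance gives S = 4σT⁴/(1−α) = 210.0 W m^-2.
Then d = [L/(4πS)]^(1/2) = 2.697×10^11 m, i.e. 1.803 AU.

1.80 AU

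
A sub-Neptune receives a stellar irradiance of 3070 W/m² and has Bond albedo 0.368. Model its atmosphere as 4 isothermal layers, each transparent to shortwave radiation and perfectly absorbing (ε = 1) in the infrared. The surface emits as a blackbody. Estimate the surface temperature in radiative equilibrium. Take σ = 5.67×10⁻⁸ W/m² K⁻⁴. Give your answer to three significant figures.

OLR = S(1−α)/4 = 485.1 W/m²; the top layer radiates at T_e = 304.1 K.
With N = 4 opaque layers, T_s = (N+1)^(1/4)·T_e = 5^(1/4)·304.1 = 454.8 K.

455 K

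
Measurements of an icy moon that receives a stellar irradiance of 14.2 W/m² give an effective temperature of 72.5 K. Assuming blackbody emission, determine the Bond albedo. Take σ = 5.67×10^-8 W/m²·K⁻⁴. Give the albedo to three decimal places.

Rearranging the radiative balance, α = 1 − 4σT⁴/S.
4σT⁴ = 4·5.67×10⁻⁸·(72.5)⁴ = 6.266 W/m².
1−α = 6.266/14.20 = 0.4413, so α = 0.5587.

0.559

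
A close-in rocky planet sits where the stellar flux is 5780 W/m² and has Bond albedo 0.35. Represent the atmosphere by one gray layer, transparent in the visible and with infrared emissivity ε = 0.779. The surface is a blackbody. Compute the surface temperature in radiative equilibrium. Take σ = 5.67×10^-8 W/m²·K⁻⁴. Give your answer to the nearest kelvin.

Effective emission temperature (TOA balance): σT_e⁴ = S(1−α)/4 = 939.2 W/m² → T_e = 358.8 K.
Surface balance with a leaky layer gives σT_s⁴ = σT_e⁴·2/(2−ε), so T_s = T_e·[2/(2−0.779)]^(1/4) = 405.9 K.

406 K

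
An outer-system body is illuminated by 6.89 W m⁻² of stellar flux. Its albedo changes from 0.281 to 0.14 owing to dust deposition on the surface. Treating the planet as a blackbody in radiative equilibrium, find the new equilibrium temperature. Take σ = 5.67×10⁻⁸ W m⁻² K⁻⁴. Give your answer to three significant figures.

71.5 kelvin

New equilibrium: T₂ = [(1−0.14)·6.890/(4σ)]^(1/4) = 71.49 K.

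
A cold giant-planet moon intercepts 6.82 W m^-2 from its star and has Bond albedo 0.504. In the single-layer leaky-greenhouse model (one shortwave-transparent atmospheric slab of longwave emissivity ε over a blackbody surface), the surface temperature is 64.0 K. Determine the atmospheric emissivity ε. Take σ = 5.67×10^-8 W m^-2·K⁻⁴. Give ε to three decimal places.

0.222

First, T_e = [6.820·(1−0.504)/(4σ)]^(1/4) = 62.14 K.
Inverting T_s⁴ = 2T_e⁴/(2−ε): (T_e/T_s)⁴ = 0.8890, so ε = 2(1 − 0.8890) = 0.2220.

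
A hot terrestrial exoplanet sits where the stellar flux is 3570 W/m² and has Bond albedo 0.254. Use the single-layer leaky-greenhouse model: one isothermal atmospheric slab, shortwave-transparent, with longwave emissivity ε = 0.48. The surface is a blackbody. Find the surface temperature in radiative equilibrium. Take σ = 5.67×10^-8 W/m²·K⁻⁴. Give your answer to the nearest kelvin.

Effective emission temperature (TOA balance): σT_e⁴ = S(1−α)/4 = 665.8 W/m² → T_e = 329.2 K.
The surface balance (absorbed SW + ε·downward IR = σT_s⁴) with T_a⁴ = T_s⁴/2 reduces to T_s = T_e·[2/(2−ε)]^¼ = 352.6 K.

353 K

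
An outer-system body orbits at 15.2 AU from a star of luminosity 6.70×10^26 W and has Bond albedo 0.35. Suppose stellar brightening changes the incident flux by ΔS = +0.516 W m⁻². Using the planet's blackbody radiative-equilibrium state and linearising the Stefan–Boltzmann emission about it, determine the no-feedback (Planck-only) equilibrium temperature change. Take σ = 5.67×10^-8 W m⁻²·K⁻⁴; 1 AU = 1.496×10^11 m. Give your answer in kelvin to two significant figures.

0.92 kelvin

Orbital distance: d = 15.2 AU = 2.274×10^12 m.
Spreading L over a sphere of radius d: S = 6.70×10^26/(4π·2.27×10^12²) = 10.31 W m⁻².
Reference equilibrium: T_e = [S(1−α)/(4σ)]^(1/4) = 73.73 K.
ΔF = Δ[S(1−α)]/4 = (1−0.35)·+0.516/4 = 0.08385 W m⁻².
Linearising σT⁴ gives d(σT⁴)/dT = 4σT_e³ = 0.09090 W m⁻² per K.
Hence the no-feedback warming is ΔF/(4σT_e³) = 0.922 K.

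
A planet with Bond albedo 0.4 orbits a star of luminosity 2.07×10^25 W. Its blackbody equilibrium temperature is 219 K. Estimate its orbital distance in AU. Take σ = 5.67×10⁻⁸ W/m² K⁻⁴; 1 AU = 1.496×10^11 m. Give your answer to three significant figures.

0.291 AU

Energy balance gives S = 4σT⁴/(1−α) = 869.5 W/m².
S = L/(4πd²) → d = √(L/4πS) = √(2.07×10^25/(4π·869.5)) = 4.353×10^10 m = 0.2909 AU.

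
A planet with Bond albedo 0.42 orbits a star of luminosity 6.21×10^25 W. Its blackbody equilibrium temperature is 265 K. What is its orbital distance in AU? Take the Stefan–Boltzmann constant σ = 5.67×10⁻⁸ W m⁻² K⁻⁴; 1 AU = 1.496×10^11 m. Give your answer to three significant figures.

0.338 AU

Energy balance gives S = 4σT⁴/(1−α) = 1928 W m⁻².
S = L/(4πd²) → d = √(L/4πS) = √(6.21×10^25/(4π·1928)) = 5.062×10^10 m = 0.3384 AU.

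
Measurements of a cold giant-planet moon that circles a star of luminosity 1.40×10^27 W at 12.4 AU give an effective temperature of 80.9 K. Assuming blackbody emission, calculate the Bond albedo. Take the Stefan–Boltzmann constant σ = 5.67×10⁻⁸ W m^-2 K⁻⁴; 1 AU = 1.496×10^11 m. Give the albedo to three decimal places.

0.700

d = 12.4 × 1.496×10^11 m = 1.855×10^12 m.
Spreading L over a sphere of radius d: S = 1.40×10^27/(4π·1.86×10^12²) = 32.38 W m^-2.
From σT⁴ = S(1−α)/4 we invert for α: 1−α = 4σT⁴/S.
4σT⁴ = 4·5.67×10⁻⁸·(80.9)⁴ = 9.715 W m^-2.
Hence α = 1 − 9.715/32.38 = 0.6999.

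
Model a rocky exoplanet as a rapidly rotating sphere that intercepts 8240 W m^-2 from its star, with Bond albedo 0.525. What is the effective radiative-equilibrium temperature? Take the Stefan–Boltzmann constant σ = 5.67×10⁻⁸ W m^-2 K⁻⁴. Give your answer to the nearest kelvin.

Averaging over the sphere, the absorbed flux is S(1−α)/4 = 978.5 W m^-2.
Set σT⁴ = 978.5 → T = (978.5/σ)^(1/4) = 362.4 K.

362 kelvin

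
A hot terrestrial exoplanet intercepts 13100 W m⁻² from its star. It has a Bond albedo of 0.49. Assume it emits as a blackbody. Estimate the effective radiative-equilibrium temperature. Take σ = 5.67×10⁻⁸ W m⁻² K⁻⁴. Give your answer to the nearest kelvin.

414 K

Absorbed flux (global mean): S(1−α)/4 = 13100·0.51/4 = 1670 W m⁻².
Set σT⁴ = 1670 → T = (1670/σ)^(1/4) = 414.3 K.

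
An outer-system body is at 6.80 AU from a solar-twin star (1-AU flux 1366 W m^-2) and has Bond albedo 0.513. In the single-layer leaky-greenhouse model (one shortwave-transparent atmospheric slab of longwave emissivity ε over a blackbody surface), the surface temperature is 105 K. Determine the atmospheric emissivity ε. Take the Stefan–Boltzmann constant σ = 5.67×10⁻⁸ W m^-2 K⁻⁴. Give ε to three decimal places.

By the inverse-square law, S = 1366/6.80² = 29.54 W m^-2.
TOA balance gives T_e = 89.24 K.
Since (2−ε)/2 = (T_e/T_s)⁴ = 0.5219, ε = 0.9563.

0.956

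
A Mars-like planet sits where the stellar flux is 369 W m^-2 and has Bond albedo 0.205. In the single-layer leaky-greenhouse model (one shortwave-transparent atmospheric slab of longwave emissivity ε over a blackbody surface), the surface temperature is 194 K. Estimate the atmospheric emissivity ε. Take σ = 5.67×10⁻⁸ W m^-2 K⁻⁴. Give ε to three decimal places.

0.174

TOA balance gives T_e = 189.6 K.
Since (2−ε)/2 = (T_e/T_s)⁴ = 0.9132, ε = 0.1737.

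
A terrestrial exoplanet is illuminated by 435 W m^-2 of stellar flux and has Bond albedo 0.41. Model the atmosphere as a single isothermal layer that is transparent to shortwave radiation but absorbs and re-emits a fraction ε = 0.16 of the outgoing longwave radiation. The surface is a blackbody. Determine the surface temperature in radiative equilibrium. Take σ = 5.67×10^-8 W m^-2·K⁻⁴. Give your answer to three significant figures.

187 K

Effective emission temperature (TOA balance): σT_e⁴ = S(1−α)/4 = 64.16 W m^-2 → T_e = 183.4 K.
Surface balance with a leaky layer gives σT_s⁴ = σT_e⁴·2/(2−ε), so T_s = T_e·[2/(2−0.16)]^(1/4) = 187.3 K.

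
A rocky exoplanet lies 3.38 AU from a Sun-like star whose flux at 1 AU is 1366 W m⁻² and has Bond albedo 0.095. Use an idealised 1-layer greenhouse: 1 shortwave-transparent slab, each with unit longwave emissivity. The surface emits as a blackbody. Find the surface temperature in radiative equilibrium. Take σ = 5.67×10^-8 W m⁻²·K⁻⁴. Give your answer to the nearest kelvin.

176 kelvin

Flux at the orbit: S = 1366/(3.38)² = 119.6 W m⁻².
Top-of-atmosphere balance: σT_e⁴ = S(1−α)/4 = 27.05 W m⁻² → T_e = 147.8 K.
With N = 1 opaque layers, T_s = (N+1)^(1/4)·T_e = 2^(1/4)·147.8 = 175.8 K.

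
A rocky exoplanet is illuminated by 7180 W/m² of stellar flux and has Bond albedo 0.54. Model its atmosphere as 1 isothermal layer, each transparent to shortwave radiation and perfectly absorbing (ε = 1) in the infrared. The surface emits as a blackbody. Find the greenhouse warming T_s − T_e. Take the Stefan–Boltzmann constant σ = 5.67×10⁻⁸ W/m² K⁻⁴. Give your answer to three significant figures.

OLR = S(1−α)/4 = 825.7 W/m²; the top layer radiates at T_e = 347.4 K.
T_s = (N+1)^(1/4)·T_e = 413.1 K.
So the greenhouse effect raises the surface by 413.1 − 347.4 = 65.73 K.

65.7 K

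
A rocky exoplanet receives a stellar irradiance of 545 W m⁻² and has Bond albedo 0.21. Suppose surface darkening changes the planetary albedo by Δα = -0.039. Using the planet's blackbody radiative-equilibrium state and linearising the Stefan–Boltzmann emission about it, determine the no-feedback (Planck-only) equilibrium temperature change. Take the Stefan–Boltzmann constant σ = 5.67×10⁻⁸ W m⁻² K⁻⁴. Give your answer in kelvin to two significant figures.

2.6 K

Unperturbed T_e = [545.0·(1−0.21)/(4σ)]^¼ = 208.7 K.
TOA radiative forcing: ΔF = −S·Δα/4 = −545.0·(-0.039)/4 = 5.314 W m⁻².
The Planck feedback parameter is 4σT_e³ = 2.063 W m⁻²/K.
ΔT₀ = ΔF/λ_P = 5.314/2.063 = 2.58 K.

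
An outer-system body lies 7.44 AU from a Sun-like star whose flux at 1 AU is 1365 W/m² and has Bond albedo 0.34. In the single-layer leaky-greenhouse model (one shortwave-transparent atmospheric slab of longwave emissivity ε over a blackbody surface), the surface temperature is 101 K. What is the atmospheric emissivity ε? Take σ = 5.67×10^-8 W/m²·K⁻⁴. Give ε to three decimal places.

0.621

By the inverse-square law, S = 1365/7.44² = 24.66 W/m².
TOA balance gives T_e = 92.04 K.
Since (2−ε)/2 = (T_e/T_s)⁴ = 0.6896, ε = 0.6208.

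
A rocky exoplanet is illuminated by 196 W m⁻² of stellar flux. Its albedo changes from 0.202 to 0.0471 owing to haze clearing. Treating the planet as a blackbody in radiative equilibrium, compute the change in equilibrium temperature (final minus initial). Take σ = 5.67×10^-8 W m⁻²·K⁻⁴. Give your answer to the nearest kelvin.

7 kelvin

Before: T₁ = [196.0·0.798/(4σ)]^(1/4) = 162.1 K.
With α = 0.0471, T₂ = 169.4 K.
ΔT = T₂ − T₁ = 7.349 K.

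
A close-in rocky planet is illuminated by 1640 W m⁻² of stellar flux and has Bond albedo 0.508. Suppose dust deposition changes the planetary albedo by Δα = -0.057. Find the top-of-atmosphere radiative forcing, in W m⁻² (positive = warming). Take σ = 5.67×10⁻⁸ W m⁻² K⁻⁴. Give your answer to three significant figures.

The change in absorbed flux is Δ[S(1−α)/4] = −SΔα/4 = 23.37 W m⁻².

23.4 W m⁻²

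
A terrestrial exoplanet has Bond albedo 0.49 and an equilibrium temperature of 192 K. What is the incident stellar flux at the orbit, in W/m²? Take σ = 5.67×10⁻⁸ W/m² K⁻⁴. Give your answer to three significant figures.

604 W/m²

Invert the energy balance for S: S = 4σT⁴/(1−α).
σT⁴ = 5.67×10⁻⁸·(192)⁴ = 77.05 W/m².
S = 4·77.05/0.51 = 604.3 W/m².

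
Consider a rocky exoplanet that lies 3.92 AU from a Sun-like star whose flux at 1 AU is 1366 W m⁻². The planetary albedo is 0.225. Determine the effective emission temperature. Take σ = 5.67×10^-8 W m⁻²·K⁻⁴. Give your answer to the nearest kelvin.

By the inverse-square law, S = 1366/3.92² = 88.90 W m⁻².
Absorbed flux (global mean): S(1−α)/4 = 88.90·0.775/4 = 17.22 W m⁻².
Set σT⁴ = 17.22 → T = (17.22/σ)^(1/4) = 132.0 K.

132 K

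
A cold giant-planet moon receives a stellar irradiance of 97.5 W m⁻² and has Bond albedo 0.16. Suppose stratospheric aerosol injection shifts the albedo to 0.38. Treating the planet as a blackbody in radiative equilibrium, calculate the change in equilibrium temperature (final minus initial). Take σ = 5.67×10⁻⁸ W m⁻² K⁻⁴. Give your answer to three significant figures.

Before: T₁ = [97.50·0.84/(4σ)]^(1/4) = 137.9 K.
After:  T₂ = [97.50·0.62/(4σ)]^(1/4) = 127.8 K.
Change: 127.8 − 137.9 = -10.08 K.

-10.1 K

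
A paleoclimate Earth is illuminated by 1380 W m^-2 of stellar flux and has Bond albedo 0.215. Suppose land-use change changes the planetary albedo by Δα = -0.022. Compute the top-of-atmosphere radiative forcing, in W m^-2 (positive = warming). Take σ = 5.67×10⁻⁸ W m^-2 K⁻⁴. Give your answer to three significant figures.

The change in absorbed flux is Δ[S(1−α)/4] = −SΔα/4 = 7.590 W m^-2.

7.59 W m^-2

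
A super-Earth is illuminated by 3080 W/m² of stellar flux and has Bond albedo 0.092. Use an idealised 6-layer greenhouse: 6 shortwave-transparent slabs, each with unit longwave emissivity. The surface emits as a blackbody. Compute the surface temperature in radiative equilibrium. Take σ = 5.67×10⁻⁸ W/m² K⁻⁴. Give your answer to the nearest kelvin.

OLR = S(1−α)/4 = 699.2 W/m²; the top layer radiates at T_e = 333.2 K.
Layer-by-layer balance gives σT_s⁴ = (N+1)σT_e⁴, so T_s = 7^¼·333.2 = 542.0 K.

542 kelvin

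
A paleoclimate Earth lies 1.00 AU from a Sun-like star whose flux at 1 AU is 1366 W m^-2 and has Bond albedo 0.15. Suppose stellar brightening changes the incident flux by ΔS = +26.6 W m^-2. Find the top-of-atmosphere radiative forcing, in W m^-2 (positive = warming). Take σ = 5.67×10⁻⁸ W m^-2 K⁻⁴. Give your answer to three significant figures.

Flux at the orbit: S = 1366/(1.00)² = 1366 W m^-2.
Only a fraction (1−α) is absorbed and it's spread over 4πR², so ΔF = (1−α)ΔS/4 = 5.652 W m^-2.

5.65 W m^-2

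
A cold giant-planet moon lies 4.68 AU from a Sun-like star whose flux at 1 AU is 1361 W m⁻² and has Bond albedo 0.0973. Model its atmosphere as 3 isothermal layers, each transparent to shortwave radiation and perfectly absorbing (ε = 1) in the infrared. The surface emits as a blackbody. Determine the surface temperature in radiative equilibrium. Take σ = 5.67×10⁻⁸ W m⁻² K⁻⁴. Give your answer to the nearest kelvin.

By the inverse-square law, S = 1361/4.68² = 62.14 W m⁻².
The effective emission temperature is T_e = [S(1−α)/(4σ)]^¼ = 125.4 K.
Layer-by-layer balance gives σT_s⁴ = (N+1)σT_e⁴, so T_s = 4^¼·125.4 = 177.4 K.

177 K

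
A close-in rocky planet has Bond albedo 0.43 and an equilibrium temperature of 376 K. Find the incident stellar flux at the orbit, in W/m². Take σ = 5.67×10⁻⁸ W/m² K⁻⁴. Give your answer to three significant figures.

From S(1−α)/4 = σT⁴: S = 4σT⁴/(1−α).
The emitted flux is σT⁴ = 1133 W/m².
So S = 4×1133/(1−0.43) = 7953 W/m².

7950 W/m²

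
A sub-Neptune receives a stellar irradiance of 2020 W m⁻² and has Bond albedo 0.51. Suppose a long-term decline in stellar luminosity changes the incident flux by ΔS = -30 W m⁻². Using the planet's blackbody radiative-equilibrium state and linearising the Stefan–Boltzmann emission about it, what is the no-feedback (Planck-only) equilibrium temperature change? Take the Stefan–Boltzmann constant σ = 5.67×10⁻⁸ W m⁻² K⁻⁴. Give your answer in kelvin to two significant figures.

Unperturbed T_e = [2020·(1−0.51)/(4σ)]^¼ = 257.0 K.
ΔF = Δ[S(1−α)]/4 = (1−0.51)·-30/4 = -3.675 W m⁻².
Planck response: λ_P = 4σT_e³ = 4·5.67×10⁻⁸·(257.0)³ = 3.851 W m⁻²/K.
So ΔT₀ = -3.675/3.851 = -0.954 K.

-0.95 K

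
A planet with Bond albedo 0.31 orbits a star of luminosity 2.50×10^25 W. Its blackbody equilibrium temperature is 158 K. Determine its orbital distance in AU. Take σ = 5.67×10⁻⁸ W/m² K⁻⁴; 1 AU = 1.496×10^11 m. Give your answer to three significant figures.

Energy balance gives S = 4σT⁴/(1−α) = 204.8 W/m².
Then d = [L/(4πS)]^(1/2) = 9.855×10^10 m, i.e. 0.6588 AU.

0.659 AU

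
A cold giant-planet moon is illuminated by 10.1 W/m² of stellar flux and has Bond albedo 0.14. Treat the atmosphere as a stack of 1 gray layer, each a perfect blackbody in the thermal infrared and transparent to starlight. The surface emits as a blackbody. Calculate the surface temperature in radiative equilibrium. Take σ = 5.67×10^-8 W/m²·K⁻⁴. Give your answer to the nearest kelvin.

Top-of-atmosphere balance: σT_e⁴ = S(1−α)/4 = 2.171 W/m² → T_e = 78.67 K.
Layer-by-layer balance gives σT_s⁴ = (N+1)σT_e⁴, so T_s = 2^¼·78.67 = 93.55 K.

94 kelvin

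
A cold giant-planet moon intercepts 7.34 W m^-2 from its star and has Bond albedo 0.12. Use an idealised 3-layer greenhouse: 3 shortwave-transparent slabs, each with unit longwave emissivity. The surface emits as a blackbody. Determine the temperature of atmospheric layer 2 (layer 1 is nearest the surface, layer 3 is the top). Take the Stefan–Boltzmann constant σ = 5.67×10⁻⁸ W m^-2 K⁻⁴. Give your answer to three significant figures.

86.9 kelvin

OLR = S(1−α)/4 = 1.615 W m^-2; the top layer radiates at T_e = 73.05 K.
Each opaque layer satisfies 2T_j⁴ = T_{j−1}⁴ + T_{j+1}⁴, giving T_k⁴ = (N+1−k)T_e⁴.
With k = 2: T_2 = (3+1−2)^¼·73.05 K = 86.87 K.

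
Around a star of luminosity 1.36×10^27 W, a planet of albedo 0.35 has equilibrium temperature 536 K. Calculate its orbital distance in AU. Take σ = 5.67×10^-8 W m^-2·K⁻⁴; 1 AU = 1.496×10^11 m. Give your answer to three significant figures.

The flux needed for this T is 4σT⁴/(1−0.35) = 28800 W m^-2.
S = L/(4πd²) → d = √(L/4πS) = √(1.36×10^27/(4π·28800)) = 6.130×10^10 m = 0.4098 AU.

0.410 AU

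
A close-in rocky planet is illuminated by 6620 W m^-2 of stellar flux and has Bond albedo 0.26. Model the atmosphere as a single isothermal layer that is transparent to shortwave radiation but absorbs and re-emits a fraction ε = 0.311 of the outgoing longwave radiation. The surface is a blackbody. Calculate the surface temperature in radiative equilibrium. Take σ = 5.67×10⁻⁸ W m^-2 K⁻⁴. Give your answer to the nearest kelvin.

400 K

The planet radiates to space at T_e = [S(1−α)/(4σ)]^(1/4) = 383.4 K.
For a single slab of emissivity ε, T_s⁴ = 2T_e⁴/(2−ε); thus T_s = 383.4·(1.184)^(1/4) = 399.9 K.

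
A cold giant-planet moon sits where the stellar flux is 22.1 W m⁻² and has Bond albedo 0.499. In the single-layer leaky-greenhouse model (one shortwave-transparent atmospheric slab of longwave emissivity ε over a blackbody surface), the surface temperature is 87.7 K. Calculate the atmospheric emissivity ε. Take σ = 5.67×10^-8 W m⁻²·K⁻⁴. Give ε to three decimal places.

0.349

First, T_e = [22.10·(1−0.499)/(4σ)]^(1/4) = 83.59 K.
Since (2−ε)/2 = (T_e/T_s)⁴ = 0.8253, ε = 0.3495.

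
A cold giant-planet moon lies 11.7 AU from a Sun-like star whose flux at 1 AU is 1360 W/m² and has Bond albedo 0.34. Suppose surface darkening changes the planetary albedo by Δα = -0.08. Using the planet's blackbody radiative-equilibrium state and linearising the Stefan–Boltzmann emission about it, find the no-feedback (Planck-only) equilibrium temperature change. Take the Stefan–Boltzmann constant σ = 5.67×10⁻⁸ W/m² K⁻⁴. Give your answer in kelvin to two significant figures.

2.2 K

By the inverse-square law, S = 1360/11.7² = 9.935 W/m².
The baseline emission temperature is T_e = 73.33 K.
TOA radiative forcing: ΔF = −S·Δα/4 = −9.935·(-0.08)/4 = 0.1987 W/m².
The Planck feedback parameter is 4σT_e³ = 0.08942 W/m²/K.
ΔT₀ = ΔF/λ_P = 0.1987/0.08942 = 2.22 K.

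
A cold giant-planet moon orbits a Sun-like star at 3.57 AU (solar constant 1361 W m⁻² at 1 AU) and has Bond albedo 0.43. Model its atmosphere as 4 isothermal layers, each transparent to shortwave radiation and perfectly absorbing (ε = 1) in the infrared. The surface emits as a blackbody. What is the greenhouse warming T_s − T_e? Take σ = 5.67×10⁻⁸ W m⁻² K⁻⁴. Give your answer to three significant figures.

63.4 K

Flux at the orbit: S = 1361/(3.57)² = 106.8 W m⁻².
OLR = S(1−α)/4 = 15.22 W m⁻²; the top layer radiates at T_e = 128.0 K.
Surface: T_s = (5)^¼·T_e = 191.4 K.
Warming: T_s − T_e = 63.40 K.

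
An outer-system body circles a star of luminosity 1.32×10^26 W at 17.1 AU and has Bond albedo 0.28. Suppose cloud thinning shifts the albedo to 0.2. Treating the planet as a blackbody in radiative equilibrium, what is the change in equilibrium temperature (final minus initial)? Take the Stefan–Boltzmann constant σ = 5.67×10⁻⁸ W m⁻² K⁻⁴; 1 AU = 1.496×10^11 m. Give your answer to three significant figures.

1.27 K

d = 17.1 × 1.496×10^11 m = 2.558×10^12 m.
Spreading L over a sphere of radius d: S = 1.32×10^26/(4π·2.56×10^12²) = 1.605 W m⁻².
Before: T₁ = [1.605·0.72/(4σ)]^(1/4) = 47.51 K.
After:  T₂ = [1.605·0.8/(4σ)]^(1/4) = 48.78 K.
ΔT = T₂ − T₁ = 1.268 K.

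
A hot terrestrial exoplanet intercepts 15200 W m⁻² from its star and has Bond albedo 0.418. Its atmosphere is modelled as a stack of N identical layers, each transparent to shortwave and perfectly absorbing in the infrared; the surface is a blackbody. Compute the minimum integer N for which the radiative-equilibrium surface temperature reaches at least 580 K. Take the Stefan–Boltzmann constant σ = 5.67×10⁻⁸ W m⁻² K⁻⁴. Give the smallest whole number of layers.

Top-of-atmosphere balance: σT_e⁴ = S(1−α)/4 = 2212 W m⁻² → T_e = 444.4 K.
Since T_s⁴ = (N+1)T_e⁴, we need N ≥ (T_s/T_e)⁴ − 1 = 1.901.
So N ≥ 1.901; the smallest integer is N = 2.

2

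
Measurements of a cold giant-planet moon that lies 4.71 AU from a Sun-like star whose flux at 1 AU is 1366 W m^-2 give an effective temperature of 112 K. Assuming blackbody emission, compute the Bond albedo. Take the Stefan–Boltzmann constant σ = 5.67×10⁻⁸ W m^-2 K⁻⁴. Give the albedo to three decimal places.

0.420

By the inverse-square law, S = 1366/4.71² = 61.58 W m^-2.
From σT⁴ = S(1−α)/4 we invert for α: 1−α = 4σT⁴/S.
σT⁴ = 8.922 W m^-2, so 4σT⁴ = 35.69 W m^-2.
1−α = 35.69/61.58 = 0.5796, so α = 0.4204.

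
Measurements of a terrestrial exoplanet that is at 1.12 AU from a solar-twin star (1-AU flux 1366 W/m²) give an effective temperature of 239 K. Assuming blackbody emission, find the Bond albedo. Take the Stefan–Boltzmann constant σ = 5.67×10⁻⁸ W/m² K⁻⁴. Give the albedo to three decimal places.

0.320

Irradiance scales as 1/d², so S = 1366 W/m² × (1/1.12)² = 1089 W/m².
Energy balance: S(1−α)/4 = σT⁴, so 1−α = 4σT⁴/S.
4σT⁴ = 4·5.67×10⁻⁸·(239)⁴ = 740.0 W/m².
Hence α = 1 − 740.0/1089 = 0.3205.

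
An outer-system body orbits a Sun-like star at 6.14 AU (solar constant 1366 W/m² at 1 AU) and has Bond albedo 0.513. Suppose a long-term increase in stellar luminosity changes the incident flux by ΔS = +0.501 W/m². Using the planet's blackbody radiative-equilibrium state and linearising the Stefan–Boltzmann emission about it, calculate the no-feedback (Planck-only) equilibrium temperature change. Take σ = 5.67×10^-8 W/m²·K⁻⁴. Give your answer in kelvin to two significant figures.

Irradiance scales as 1/d², so S = 1366 W/m² × (1/6.14)² = 36.23 W/m².
Unperturbed T_e = [36.23·(1−0.513)/(4σ)]^¼ = 93.92 K.
ΔF = Δ[S(1−α)]/4 = (1−0.513)·+0.501/4 = 0.06100 W/m².
Planck response: λ_P = 4σT_e³ = 4·5.67×10⁻⁸·(93.92)³ = 0.1879 W/m²/K.
So ΔT₀ = 0.06100/0.1879 = 0.325 K.

0.32 K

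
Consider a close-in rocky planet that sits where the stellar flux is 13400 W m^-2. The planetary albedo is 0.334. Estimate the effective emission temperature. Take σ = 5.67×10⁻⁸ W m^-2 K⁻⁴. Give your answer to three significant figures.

Absorbed flux (global mean): S(1−α)/4 = 13400·0.666/4 = 2231 W m^-2.
Set σT⁴ = 2231 → T = (2231/σ)^(1/4) = 445.4 K.

445 K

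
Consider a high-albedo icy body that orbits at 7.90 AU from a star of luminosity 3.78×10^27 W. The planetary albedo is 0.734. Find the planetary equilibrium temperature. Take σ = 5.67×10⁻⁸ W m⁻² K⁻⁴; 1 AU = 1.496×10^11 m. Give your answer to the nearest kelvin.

d = 7.90 × 1.496×10^11 m = 1.182×10^12 m.
Spreading L over a sphere of radius d: S = 3.78×10^27/(4π·1.18×10^12²) = 215.4 W m⁻².
The planet absorbs (1−α)S over its disc πR² and re-emits over 4πR², so the mean absorbed flux is (1−0.734)·215.4/4 = 14.32 W m⁻².
Set σT⁴ = 14.32 → T = (14.32/σ)^(1/4) = 126.1 K.

126 K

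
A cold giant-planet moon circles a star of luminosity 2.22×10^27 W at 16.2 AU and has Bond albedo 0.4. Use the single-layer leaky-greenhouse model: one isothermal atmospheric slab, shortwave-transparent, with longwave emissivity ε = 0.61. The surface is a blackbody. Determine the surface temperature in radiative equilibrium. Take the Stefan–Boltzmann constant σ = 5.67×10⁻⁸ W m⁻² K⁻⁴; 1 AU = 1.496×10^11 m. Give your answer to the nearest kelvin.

103 kelvin

Orbital distance: d = 16.2 AU = 2.424×10^12 m.
Spreading L over a sphere of radius d: S = 2.22×10^27/(4π·2.42×10^12²) = 30.08 W m⁻².
Effective emission temperature (TOA balance): σT_e⁴ = S(1−α)/4 = 4.512 W m⁻² → T_e = 94.45 K.
Surface balance with a leaky layer gives σT_s⁴ = σT_e⁴·2/(2−ε), so T_s = T_e·[2/(2−0.61)]^(1/4) = 103.4 K.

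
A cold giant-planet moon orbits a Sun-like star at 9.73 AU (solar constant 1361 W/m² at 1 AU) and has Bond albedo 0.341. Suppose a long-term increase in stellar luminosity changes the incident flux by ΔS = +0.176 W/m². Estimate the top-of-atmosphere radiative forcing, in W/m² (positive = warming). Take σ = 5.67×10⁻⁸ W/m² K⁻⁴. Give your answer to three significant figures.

0.0290 W/m²

By the inverse-square law, S = 1361/9.73² = 14.38 W/m².
Only a fraction (1−α) is absorbed and it's spread over 4πR², so ΔF = (1−α)ΔS/4 = 0.02900 W/m².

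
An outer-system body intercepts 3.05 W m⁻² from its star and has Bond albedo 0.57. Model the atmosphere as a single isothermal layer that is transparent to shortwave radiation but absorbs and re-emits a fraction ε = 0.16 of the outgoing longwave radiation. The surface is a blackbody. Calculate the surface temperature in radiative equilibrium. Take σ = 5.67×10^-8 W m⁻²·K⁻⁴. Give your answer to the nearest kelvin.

At the top of the atmosphere, σT_e⁴ = S(1−α)/4 = 0.3279 W m⁻², giving T_e = 49.04 K.
For a single slab of emissivity ε, T_s⁴ = 2T_e⁴/(2−ε); thus T_s = 49.04·(1.087)^(1/4) = 50.07 K.

50 K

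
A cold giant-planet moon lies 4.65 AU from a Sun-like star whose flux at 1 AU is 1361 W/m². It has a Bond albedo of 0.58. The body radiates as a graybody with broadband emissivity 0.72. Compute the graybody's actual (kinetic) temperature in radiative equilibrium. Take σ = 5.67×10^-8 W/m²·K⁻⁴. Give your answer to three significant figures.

113 K

By the inverse-square law, S = 1361/4.65² = 62.94 W/m².
The planet absorbs (1−α)S over its disc πR² and re-emits over 4πR², so the mean absorbed flux is (1−0.58)·62.94/4 = 6.609 W/m².
Radiative balance εσT⁴ = 6.609 gives T = [6.609/(0.72·σ)]^(1/4) = 112.8 K.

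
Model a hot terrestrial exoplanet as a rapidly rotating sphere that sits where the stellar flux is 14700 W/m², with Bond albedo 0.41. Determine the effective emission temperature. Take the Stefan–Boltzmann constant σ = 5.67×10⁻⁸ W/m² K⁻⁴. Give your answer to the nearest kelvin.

Averaging over the sphere, the absorbed flux is S(1−α)/4 = 2168 W/m².
Set σT⁴ = 2168 → T = (2168/σ)^(1/4) = 442.2 K.

442 K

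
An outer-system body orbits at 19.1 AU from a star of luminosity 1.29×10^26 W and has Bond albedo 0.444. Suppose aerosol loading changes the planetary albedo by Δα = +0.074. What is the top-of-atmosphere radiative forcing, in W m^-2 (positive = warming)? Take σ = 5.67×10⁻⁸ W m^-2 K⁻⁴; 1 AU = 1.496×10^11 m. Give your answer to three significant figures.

-0.0233 W m^-2

Orbital distance: d = 19.1 AU = 2.857×10^12 m.
Spreading L over a sphere of radius d: S = 1.29×10^26/(4π·2.86×10^12²) = 1.257 W m^-2.
ΔF = −(S/4)Δα = −(1.257/4)×(+0.074) = -0.02326 W m^-2.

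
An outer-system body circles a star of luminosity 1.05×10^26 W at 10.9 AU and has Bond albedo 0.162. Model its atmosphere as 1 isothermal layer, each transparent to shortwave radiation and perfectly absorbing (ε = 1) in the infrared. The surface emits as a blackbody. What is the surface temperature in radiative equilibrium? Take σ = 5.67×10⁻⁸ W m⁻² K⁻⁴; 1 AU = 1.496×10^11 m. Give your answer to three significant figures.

69.4 K

d = 10.9 × 1.496×10^11 m = 1.631×10^12 m.
S = L/(4πd²) = 3.142 W m⁻².
Top-of-atmosphere balance: σT_e⁴ = S(1−α)/4 = 0.6583 W m⁻² → T_e = 58.37 K.
With N = 1 opaque layers, T_s = (N+1)^(1/4)·T_e = 2^(1/4)·58.37 = 69.42 K.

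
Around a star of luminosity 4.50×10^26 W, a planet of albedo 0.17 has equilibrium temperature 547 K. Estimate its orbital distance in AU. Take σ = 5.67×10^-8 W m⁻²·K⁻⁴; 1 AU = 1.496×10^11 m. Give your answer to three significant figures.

Energy balance gives S = 4σT⁴/(1−α) = 24460 W m⁻².
Then d = [L/(4πS)]^(1/2) = 3.826×10^10 m, i.e. 0.2557 AU.

0.256 AU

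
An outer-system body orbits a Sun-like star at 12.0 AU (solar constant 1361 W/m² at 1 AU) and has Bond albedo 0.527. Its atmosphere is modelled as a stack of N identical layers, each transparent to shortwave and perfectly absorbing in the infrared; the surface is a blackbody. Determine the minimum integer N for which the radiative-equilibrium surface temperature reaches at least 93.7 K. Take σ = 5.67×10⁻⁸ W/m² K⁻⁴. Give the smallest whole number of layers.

Flux at the orbit: S = 1361/(12.0)² = 9.451 W/m².
OLR = S(1−α)/4 = 1.118 W/m²; the top layer radiates at T_e = 66.63 K.
Need (N+1)T_e⁴ ≥ T_s⁴, i.e. N+1 ≥ (93.7/66.63)⁴ = 3.911.
So N ≥ 2.911; the smallest integer is N = 3.

3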